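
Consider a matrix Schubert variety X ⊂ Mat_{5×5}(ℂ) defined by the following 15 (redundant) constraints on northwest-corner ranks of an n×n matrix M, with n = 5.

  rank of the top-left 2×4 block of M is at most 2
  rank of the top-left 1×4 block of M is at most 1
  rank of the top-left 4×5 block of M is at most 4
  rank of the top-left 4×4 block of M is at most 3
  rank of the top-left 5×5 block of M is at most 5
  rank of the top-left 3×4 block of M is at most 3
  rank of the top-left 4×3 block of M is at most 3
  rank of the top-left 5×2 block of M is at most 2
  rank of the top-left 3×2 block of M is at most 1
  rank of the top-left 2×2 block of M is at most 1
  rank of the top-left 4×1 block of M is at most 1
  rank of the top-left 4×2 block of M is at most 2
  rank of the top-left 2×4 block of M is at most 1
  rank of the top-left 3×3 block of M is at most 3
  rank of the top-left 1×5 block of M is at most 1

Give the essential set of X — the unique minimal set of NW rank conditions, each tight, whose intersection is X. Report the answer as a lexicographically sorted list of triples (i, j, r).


Recovering R(i,j) via the rank-extension bound from the 15 conditions:

  row 1: 1 1 1 1 1
  row 2: 1 1 1 1 2
  row 3: 1 1 2 2 3
  row 4: 1 2 3 3 4
  row 5: 1 2 3 4 5

giving w = (1, 5, 3, 2, 4) via Δ²R.

|D(w)|=4, |Ess(w)|=2:

[(2, 4, 1), (3, 2, 1)]


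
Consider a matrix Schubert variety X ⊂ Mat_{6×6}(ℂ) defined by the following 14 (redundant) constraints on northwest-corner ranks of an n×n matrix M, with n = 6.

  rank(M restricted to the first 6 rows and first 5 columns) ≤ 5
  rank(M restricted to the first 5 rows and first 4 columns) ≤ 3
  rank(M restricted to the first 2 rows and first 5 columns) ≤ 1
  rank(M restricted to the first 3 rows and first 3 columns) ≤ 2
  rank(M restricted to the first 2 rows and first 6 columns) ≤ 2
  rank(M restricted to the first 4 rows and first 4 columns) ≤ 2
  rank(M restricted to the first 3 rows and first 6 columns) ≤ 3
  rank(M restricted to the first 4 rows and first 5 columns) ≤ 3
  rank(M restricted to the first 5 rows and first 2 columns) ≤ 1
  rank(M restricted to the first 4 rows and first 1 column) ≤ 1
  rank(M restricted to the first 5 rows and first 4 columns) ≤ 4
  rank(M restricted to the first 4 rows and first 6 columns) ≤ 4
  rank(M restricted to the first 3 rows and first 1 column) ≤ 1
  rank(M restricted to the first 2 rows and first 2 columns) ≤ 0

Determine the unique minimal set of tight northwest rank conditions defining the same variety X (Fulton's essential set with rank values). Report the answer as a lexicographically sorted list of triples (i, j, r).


Recovering R(i,j) via the rank-extension bound from the 14 conditions:

  0 | 0 | 1 | 1 | 1 | 1
  0 | 0 | 1 | 1 | 1 | 2
  1 | 1 | 2 | 2 | 2 | 3
  1 | 1 | 2 | 2 | 3 | 4
  1 | 1 | 2 | 3 | 4 | 5
  1 | 2 | 3 | 4 | 5 | 6

so w = (3, 6, 1, 5, 4, 2).

ℓ(w)=9; the 4 essential cells (i,j,r):

[(2, 2, 0), (2, 5, 1), (4, 4, 2), (5, 2, 1)]


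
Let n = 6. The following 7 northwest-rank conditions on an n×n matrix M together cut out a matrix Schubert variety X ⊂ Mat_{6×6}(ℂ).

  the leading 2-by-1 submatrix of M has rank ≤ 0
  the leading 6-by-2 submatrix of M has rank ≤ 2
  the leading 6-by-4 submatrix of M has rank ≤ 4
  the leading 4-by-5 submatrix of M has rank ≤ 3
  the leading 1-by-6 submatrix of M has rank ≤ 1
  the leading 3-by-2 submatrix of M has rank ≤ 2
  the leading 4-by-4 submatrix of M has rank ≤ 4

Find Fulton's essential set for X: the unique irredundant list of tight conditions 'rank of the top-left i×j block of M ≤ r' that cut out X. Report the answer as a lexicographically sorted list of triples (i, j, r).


Computing R[i][j] = min implied NW-rank bound (n=6, 7 conditions):

  i=1: 0 | 1 | 1 | 1 | 1 | 1
  i=2: 0 | 1 | 2 | 2 | 2 | 2
  i=3: 1 | 2 | 3 | 3 | 3 | 3
  i=4: 1 | 2 | 3 | 3 | 3 | 4
  i=5: 1 | 2 | 3 | 4 | 4 | 5
  i=6: 1 | 2 | 3 | 4 | 5 | 6

second differences of R give the permutation w = (2, 3, 1, 6, 4, 5).

Fulton essential set (2 of the 4 Rothe cells):

[(2, 1, 0), (4, 5, 3)]


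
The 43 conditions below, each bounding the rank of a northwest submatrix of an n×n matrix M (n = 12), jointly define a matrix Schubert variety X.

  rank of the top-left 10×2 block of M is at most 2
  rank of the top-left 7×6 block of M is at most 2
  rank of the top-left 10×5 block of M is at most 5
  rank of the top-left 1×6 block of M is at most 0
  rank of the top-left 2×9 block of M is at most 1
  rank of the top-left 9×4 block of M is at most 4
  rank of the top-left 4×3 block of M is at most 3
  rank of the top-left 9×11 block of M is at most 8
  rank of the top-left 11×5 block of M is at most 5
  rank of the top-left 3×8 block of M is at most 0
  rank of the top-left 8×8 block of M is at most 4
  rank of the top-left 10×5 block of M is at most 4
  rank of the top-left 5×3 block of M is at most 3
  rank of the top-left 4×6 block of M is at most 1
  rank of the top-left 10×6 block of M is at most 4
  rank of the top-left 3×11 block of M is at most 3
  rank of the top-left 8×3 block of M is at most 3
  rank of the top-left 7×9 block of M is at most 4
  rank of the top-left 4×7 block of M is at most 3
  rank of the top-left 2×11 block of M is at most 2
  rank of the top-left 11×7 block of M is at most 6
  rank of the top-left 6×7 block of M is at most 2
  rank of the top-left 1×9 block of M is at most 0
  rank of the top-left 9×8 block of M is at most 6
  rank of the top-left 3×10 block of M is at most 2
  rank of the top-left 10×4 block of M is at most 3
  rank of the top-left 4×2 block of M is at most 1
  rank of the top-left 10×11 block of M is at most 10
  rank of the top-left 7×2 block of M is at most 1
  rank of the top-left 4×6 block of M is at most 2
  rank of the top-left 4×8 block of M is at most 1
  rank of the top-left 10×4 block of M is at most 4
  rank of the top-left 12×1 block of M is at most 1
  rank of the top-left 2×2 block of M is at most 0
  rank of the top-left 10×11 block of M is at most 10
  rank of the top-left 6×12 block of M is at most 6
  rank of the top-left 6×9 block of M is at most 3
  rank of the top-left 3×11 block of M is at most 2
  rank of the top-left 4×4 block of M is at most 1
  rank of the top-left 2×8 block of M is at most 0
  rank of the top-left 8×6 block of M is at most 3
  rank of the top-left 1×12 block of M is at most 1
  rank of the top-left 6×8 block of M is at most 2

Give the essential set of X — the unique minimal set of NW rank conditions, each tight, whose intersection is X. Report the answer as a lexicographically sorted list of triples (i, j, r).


Computing R[i][j] = min implied NW-rank bound (n=12, 43 conditions):

  0 | 0 | 0 | 0 | 0 | 0 | 0 | 0 | 0 | 1 | 1 | 1
  0 | 0 | 0 | 0 | 0 | 0 | 0 | 0 | 1 | 2 | 2 | 2
  0 | 0 | 0 | 0 | 0 | 0 | 0 | 0 | 1 | 2 | 2 | 3
  1 | 1 | 1 | 1 | 1 | 1 | 1 | 1 | 2 | 3 | 3 | 4
  1 | 1 | 2 | 2 | 2 | 2 | 2 | 2 | 3 | 4 | 4 | 5
  1 | 1 | 2 | 2 | 2 | 2 | 2 | 2 | 3 | 4 | 5 | 6
  1 | 1 | 2 | 2 | 2 | 2 | 3 | 3 | 4 | 5 | 6 | 7
  1 | 2 | 3 | 3 | 3 | 3 | 4 | 4 | 5 | 6 | 7 | 8
  1 | 2 | 3 | 3 | 4 | 4 | 5 | 5 | 6 | 7 | 8 | 9
  1 | 2 | 3 | 3 | 4 | 4 | 5 | 6 | 7 | 8 | 9 | 10
  1 | 2 | 3 | 4 | 5 | 5 | 6 | 7 | 8 | 9 | 10 | 11
  1 | 2 | 3 | 4 | 5 | 6 | 7 | 8 | 9 | 10 | 11 | 12

giving w = (10, 9, 12, 1, 3, 11, 7, 2, 5, 8, 4, 6) via Δ²R.

ℓ(w)=40; the 8 essential cells (i,j,r):

[(1, 9, 0), (3, 8, 0), (3, 11, 2), (6, 8, 2), (7, 2, 1), (7, 6, 2), (10, 4, 3), (10, 6, 4)]


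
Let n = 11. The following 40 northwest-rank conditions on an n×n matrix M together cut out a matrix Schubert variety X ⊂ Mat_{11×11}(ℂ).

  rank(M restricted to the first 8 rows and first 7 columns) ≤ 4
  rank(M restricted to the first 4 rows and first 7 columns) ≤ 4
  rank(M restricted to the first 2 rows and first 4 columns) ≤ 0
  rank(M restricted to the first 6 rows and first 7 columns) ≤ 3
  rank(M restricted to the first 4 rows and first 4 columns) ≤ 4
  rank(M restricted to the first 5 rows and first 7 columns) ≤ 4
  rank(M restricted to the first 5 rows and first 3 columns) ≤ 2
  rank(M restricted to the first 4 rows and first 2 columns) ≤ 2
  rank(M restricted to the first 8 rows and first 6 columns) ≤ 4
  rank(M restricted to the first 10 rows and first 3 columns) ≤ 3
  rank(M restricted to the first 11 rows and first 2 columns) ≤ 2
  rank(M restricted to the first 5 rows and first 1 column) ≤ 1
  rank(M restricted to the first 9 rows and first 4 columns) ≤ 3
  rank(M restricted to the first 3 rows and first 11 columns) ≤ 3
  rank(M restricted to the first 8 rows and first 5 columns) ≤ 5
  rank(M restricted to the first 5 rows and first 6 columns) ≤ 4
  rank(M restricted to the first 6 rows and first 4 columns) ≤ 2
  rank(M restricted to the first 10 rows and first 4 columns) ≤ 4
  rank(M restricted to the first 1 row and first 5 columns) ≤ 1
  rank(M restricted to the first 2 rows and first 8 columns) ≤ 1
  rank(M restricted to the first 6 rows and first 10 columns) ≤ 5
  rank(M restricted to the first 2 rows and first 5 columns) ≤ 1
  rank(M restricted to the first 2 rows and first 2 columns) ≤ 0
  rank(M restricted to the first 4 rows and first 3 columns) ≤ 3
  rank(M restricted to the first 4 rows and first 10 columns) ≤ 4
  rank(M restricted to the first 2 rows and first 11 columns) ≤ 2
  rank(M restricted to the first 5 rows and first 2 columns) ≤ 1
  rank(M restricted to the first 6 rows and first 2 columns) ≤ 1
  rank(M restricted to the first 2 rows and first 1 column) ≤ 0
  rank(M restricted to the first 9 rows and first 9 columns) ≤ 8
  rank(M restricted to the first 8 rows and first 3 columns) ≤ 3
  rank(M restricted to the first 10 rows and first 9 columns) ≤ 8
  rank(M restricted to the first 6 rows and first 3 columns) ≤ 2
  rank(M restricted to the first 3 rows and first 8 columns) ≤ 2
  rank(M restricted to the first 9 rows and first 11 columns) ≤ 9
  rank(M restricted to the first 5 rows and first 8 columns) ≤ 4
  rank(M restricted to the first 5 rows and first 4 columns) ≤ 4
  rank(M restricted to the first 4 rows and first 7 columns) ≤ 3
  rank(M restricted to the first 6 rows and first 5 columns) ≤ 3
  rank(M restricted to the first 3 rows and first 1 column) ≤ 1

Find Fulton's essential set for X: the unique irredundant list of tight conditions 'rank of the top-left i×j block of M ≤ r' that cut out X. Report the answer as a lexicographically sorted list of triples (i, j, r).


Recovering R(i,j) via the rank-extension bound from the 40 conditions:

  i=1: 0 0 0 0 1 1 1 1 1 1 1
  i=2: 0 0 0 0 1 1 1 1 2 2 2
  i=3: 1 1 1 1 2 2 2 2 3 3 3
  i=4: 1 1 2 2 3 3 3 3 4 4 4
  i=5: 1 1 2 2 3 3 3 4 5 5 5
  i=6: 1 1 2 2 3 3 3 4 5 5 6
  i=7: 1 2 3 3 4 4 4 5 6 6 7
  i=8: 1 2 3 3 4 4 4 5 6 7 8
  i=9: 1 2 3 3 4 5 5 6 7 8 9
  i=10: 1 2 3 4 5 6 6 7 8 9 10
  i=11: 1 2 3 4 5 6 7 8 9 10 11

hence w(1..11) = (5, 9, 1, 3, 8, 11, 2, 10, 6, 4, 7).

D(w) has 25 cells with 8 SE-corners; essential set:

[(2, 4, 0), (2, 8, 1), (6, 2, 1), (6, 4, 2), (6, 7, 3), (6, 10, 5), (8, 7, 4), (9, 4, 3)]


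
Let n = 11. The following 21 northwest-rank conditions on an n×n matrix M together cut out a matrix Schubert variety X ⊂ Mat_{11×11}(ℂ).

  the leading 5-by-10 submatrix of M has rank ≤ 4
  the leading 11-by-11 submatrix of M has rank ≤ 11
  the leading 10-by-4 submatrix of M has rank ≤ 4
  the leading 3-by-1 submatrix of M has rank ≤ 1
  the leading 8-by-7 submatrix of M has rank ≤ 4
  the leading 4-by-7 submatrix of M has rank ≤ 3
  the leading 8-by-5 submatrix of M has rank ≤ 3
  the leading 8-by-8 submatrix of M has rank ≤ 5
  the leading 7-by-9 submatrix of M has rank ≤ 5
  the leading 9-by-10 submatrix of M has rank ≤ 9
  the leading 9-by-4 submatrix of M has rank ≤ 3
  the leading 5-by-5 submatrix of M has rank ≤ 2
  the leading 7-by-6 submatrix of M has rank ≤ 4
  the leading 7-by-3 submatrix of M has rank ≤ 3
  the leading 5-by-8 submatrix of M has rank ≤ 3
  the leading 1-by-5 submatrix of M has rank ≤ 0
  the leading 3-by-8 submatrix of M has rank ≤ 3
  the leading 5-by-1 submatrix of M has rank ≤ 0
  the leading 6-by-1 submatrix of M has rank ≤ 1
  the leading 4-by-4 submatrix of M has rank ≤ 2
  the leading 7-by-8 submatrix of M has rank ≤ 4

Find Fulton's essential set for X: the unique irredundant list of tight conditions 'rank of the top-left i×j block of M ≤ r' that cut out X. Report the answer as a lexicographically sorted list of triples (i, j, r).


Reconstructing r_w from the 21 given conditions:

  row 1: 0  0  0  0  0  1  1  1  1  1  1
  row 2: 0  1  1  1  1  2  2  2  2  2  2
  row 3: 0  1  2  2  2  3  3  3  3  3  3
  row 4: 0  1  2  2  2  3  3  3  4  4  4
  row 5: 0  1  2  2  2  3  3  3  4  4  5
  row 6: 1  2  3  3  3  4  4  4  5  5  6
  row 7: 1  2  3  3  3  4  4  4  5  6  7
  row 8: 1  2  3  3  3  4  4  5  6  7  8
  row 9: 1  2  3  3  4  5  5  6  7  8  9
  row 10: 1  2  3  4  5  6  6  7  8  9  10
  row 11: 1  2  3  4  5  6  7  8  9  10  11

giving w = (6, 2, 3, 9, 11, 1, 10, 8, 5, 4, 7) via Δ²R.

ℓ(w)=26; the 9 essential cells (i,j,r):

[(1, 5, 0), (5, 1, 0), (5, 5, 2), (5, 8, 3), (5, 10, 4), (7, 8, 4), (8, 5, 3), (8, 7, 4), (9, 4, 3)]


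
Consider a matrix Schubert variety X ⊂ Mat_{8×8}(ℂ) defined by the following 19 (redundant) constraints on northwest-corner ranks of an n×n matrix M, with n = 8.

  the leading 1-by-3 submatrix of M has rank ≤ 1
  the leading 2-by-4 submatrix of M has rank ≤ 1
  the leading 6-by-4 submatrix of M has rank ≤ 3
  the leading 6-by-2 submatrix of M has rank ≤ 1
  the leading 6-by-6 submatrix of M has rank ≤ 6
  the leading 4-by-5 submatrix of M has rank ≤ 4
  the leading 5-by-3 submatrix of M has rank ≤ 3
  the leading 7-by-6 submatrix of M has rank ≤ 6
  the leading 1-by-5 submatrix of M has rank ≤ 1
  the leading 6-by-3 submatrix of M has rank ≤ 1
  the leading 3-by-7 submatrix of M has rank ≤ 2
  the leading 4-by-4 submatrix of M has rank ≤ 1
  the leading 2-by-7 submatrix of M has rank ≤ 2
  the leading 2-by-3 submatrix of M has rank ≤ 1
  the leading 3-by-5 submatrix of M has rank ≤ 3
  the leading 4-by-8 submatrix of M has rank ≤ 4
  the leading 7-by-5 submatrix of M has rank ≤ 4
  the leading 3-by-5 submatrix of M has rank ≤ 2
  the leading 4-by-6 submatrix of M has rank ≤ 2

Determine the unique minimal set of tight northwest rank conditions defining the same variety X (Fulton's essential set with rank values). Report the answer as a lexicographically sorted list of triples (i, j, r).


The tightest implied rank at each (i,j), from the 19 conditions:

  row 1: 1, 1, 1, 1, 1, 1, 1, 1
  row 2: 1, 1, 1, 1, 2, 2, 2, 2
  row 3: 1, 1, 1, 1, 2, 2, 2, 3
  row 4: 1, 1, 1, 1, 2, 2, 3, 4
  row 5: 1, 1, 1, 2, 3, 3, 4, 5
  row 6: 1, 1, 1, 2, 3, 4, 5, 6
  row 7: 1, 2, 2, 3, 4, 5, 6, 7
  row 8: 1, 2, 3, 4, 5, 6, 7, 8

so w = (1, 5, 8, 7, 4, 6, 2, 3).

|D(w)|=16, |Ess(w)|=4:

[(3, 7, 2), (4, 4, 1), (4, 6, 2), (6, 3, 1)]


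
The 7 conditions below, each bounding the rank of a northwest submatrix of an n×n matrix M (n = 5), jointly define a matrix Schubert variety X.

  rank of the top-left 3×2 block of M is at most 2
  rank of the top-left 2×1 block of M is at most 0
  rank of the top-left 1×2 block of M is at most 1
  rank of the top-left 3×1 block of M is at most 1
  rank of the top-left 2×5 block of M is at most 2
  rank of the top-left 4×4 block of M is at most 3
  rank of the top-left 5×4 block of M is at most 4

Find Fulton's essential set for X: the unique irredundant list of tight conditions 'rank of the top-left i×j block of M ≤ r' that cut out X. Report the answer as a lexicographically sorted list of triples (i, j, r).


Reconstructing r_w from the 7 given conditions:

  0  1  1  1  1
  0  1  2  2  2
  1  2  3  3  3
  1  2  3  3  4
  1  2  3  4  5

hence w(1..5) = (2, 3, 1, 5, 4).

2 SE-corners of the 3-cell Rothe diagram give Ess(w):

[(2, 1, 0), (4, 4, 3)]


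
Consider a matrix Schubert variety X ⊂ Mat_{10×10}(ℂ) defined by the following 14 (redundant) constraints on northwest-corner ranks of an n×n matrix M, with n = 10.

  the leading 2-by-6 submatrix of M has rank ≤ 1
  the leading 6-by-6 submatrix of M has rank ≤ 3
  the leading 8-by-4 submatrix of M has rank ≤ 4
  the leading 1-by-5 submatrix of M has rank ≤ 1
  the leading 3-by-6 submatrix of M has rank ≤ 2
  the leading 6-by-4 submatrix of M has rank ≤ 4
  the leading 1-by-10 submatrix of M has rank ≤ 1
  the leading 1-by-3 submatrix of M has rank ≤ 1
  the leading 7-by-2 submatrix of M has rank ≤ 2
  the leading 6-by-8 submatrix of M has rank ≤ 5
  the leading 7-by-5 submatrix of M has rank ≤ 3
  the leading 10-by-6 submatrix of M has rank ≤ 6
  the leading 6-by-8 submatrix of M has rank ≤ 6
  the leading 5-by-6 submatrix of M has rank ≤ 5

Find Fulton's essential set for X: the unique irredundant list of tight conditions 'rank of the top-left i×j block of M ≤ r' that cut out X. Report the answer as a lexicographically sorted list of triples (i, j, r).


The tightest implied rank at each (i,j), from the 14 conditions:

  i=1: 1 1 1 1 1 1 1 1 1 1
  i=2: 1 1 1 1 1 1 2 2 2 2
  i=3: 1 2 2 2 2 2 3 3 3 3
  i=4: 1 2 3 3 3 3 4 4 4 4
  i=5: 1 2 3 3 3 3 4 5 5 5
  i=6: 1 2 3 3 3 3 4 5 6 6
  i=7: 1 2 3 3 3 4 5 6 7 7
  i=8: 1 2 3 4 4 5 6 7 8 8
  i=9: 1 2 3 4 5 6 7 8 9 9
  i=10: 1 2 3 4 5 6 7 8 9 10

second differences of R give the permutation w = (1, 7, 2, 3, 8, 9, 6, 4, 5, 10).

ℓ(w)=13; the 3 essential cells (i,j,r):

[(2, 6, 1), (6, 6, 3), (7, 5, 3)]


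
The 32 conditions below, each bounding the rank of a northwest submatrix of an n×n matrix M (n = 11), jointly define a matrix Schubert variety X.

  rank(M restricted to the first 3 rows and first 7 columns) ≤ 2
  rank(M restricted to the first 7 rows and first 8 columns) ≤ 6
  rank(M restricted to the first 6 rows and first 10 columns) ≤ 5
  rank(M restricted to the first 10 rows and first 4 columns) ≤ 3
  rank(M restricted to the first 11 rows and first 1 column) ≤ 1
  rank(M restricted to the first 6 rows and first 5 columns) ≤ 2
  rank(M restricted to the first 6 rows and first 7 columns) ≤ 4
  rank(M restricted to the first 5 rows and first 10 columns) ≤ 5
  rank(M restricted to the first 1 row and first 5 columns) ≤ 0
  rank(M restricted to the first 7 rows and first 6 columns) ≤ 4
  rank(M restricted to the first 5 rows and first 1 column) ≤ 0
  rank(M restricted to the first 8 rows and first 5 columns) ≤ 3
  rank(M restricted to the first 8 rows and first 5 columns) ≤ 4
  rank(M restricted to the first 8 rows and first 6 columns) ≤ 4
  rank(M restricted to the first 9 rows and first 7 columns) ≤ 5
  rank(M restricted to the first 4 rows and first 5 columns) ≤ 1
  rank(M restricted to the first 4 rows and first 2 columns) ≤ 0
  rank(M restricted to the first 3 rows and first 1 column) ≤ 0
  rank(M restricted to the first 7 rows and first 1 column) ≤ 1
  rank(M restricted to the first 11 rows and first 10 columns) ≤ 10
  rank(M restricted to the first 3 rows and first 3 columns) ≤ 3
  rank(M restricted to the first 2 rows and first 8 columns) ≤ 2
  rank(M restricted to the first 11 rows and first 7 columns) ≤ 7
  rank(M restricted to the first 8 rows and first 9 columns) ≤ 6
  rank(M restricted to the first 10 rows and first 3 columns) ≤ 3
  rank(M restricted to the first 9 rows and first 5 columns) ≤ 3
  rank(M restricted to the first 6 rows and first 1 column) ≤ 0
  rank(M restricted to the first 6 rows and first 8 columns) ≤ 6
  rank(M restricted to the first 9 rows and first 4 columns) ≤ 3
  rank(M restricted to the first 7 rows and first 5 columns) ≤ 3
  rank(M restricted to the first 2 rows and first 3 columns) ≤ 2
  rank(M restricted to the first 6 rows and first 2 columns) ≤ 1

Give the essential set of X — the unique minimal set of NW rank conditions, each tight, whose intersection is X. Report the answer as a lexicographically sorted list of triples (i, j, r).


Computing R[i][j] = min implied NW-rank bound (n=11, 32 conditions):

  0 | 0 | 0 | 0 | 0 | 1 | 1 | 1 | 1 | 1 | 1
  0 | 0 | 1 | 1 | 1 | 2 | 2 | 2 | 2 | 2 | 2
  0 | 0 | 1 | 1 | 1 | 2 | 2 | 3 | 3 | 3 | 3
  0 | 0 | 1 | 1 | 1 | 2 | 3 | 4 | 4 | 4 | 4
  0 | 1 | 2 | 2 | 2 | 3 | 4 | 5 | 5 | 5 | 5
  0 | 1 | 2 | 2 | 2 | 3 | 4 | 5 | 5 | 5 | 6
  1 | 2 | 3 | 3 | 3 | 4 | 5 | 6 | 6 | 6 | 7
  1 | 2 | 3 | 3 | 3 | 4 | 5 | 6 | 6 | 7 | 8
  1 | 2 | 3 | 3 | 3 | 4 | 5 | 6 | 7 | 8 | 9
  1 | 2 | 3 | 3 | 4 | 5 | 6 | 7 | 8 | 9 | 10
  1 | 2 | 3 | 4 | 5 | 6 | 7 | 8 | 9 | 10 | 11

giving w = (6, 3, 8, 7, 2, 11, 1, 10, 9, 5, 4) via Δ²R.

Rothe diagram D(w) (28 cells), 10 SE-corners (essential conditions):

[(1, 5, 0), (3, 7, 2), (4, 2, 0), (4, 5, 1), (6, 1, 0), (6, 5, 2), (6, 10, 5), (8, 9, 6), (9, 5, 3), (10, 4, 3)]


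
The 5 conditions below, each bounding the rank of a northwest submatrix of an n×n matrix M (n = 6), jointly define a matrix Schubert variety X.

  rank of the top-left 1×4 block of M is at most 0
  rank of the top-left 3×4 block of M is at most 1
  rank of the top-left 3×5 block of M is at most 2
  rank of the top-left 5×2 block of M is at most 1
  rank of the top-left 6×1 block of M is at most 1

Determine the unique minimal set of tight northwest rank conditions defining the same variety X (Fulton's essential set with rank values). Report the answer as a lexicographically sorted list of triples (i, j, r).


The tightest implied rank at each (i,j), from the 5 conditions:

  i=1: 0 0 0 0 1 1
  i=2: 1 1 1 1 2 2
  i=3: 1 1 1 1 2 3
  i=4: 1 1 2 2 3 4
  i=5: 1 1 2 3 4 5
  i=6: 1 2 3 4 5 6

hence w(1..6) = (5, 1, 6, 3, 4, 2).

Fulton essential set (3 of the 9 Rothe cells):

[(1, 4, 0), (3, 4, 1), (5, 2, 1)]


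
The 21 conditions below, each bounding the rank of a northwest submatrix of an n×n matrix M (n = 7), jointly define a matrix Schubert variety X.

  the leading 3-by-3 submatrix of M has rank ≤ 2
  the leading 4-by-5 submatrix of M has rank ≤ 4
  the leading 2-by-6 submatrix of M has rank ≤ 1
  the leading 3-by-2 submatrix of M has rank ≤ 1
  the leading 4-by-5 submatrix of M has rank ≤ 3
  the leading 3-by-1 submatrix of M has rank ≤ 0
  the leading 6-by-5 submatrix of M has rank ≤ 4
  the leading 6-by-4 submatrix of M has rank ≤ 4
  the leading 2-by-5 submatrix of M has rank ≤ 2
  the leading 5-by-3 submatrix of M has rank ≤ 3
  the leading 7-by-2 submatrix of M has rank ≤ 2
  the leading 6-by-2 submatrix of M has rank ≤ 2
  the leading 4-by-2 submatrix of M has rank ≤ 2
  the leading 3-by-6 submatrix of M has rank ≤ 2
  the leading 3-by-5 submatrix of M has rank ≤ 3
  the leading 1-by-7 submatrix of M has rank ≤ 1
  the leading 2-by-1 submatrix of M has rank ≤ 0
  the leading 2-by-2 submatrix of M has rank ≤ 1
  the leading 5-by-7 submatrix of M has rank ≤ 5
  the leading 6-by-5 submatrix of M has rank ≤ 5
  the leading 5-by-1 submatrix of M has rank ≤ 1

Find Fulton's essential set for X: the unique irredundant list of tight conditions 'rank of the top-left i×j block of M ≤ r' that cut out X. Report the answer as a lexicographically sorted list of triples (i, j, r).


Computing R[i][j] = min implied NW-rank bound (n=7, 21 conditions):

  0, 1, 1, 1, 1, 1, 1
  0, 1, 1, 1, 1, 1, 2
  0, 1, 2, 2, 2, 2, 3
  1, 2, 3, 3, 3, 3, 4
  1, 2, 3, 4, 4, 4, 5
  1, 2, 3, 4, 4, 5, 6
  1, 2, 3, 4, 5, 6, 7

second differences of R give the permutation w = (2, 7, 3, 1, 4, 6, 5).

D(w) has 8 cells with 3 SE-corners; essential set:

[(2, 6, 1), (3, 1, 0), (6, 5, 4)]


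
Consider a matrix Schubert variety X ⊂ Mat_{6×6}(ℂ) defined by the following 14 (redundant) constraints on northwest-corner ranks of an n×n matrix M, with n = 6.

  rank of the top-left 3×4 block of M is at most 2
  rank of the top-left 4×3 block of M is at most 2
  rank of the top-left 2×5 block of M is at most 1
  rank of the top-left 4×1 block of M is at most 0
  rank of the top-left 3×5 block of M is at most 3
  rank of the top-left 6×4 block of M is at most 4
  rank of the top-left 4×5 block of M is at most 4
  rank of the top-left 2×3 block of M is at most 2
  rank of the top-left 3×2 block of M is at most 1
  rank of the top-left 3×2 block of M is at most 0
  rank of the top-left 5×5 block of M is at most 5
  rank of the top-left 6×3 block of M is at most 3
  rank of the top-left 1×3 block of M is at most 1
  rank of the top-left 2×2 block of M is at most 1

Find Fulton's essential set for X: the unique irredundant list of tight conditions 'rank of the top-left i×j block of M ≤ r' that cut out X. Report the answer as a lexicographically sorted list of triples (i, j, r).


Reconstructing r_w from the 14 given conditions:

  0, 0, 1, 1, 1, 1
  0, 0, 1, 1, 1, 2
  0, 0, 1, 2, 2, 3
  0, 1, 2, 3, 3, 4
  1, 2, 3, 4, 4, 5
  1, 2, 3, 4, 5, 6

giving w = (3, 6, 4, 2, 1, 5) via Δ²R.

ℓ(w)=9; the 3 essential cells (i,j,r):

[(2, 5, 1), (3, 2, 0), (4, 1, 0)]


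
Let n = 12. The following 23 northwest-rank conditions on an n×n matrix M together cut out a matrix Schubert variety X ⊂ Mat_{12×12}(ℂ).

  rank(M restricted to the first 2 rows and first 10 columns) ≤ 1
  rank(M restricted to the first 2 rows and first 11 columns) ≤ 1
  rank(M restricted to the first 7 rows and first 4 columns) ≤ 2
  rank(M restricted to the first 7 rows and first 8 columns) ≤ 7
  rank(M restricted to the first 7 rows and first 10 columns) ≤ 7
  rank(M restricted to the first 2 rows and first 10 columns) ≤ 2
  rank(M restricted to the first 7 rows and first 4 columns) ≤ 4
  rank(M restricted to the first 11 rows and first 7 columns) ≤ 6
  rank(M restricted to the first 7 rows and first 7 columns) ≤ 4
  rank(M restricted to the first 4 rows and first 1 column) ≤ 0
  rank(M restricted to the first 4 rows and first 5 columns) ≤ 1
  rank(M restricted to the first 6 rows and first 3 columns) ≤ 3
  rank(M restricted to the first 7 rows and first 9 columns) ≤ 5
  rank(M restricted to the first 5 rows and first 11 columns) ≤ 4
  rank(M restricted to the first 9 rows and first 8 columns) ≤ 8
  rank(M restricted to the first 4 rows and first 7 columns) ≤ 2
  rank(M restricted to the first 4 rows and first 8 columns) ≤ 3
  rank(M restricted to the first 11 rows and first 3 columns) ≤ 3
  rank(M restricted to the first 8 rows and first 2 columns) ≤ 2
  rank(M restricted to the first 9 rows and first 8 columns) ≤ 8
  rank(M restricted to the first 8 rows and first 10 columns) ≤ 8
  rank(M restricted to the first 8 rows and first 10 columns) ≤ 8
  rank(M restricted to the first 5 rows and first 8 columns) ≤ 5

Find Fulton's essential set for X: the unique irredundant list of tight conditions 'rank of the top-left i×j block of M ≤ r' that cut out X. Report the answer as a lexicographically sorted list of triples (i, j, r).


The tightest implied rank at each (i,j), from the 23 conditions:

  i=1: 0 | 1 | 1 | 1 | 1 | 1 | 1 | 1 | 1 | 1 | 1 | 1
  i=2: 0 | 1 | 1 | 1 | 1 | 1 | 1 | 1 | 1 | 1 | 1 | 2
  i=3: 0 | 1 | 1 | 1 | 1 | 2 | 2 | 2 | 2 | 2 | 2 | 3
  i=4: 0 | 1 | 1 | 1 | 1 | 2 | 2 | 3 | 3 | 3 | 3 | 4
  i=5: 1 | 2 | 2 | 2 | 2 | 3 | 3 | 4 | 4 | 4 | 4 | 5
  i=6: 1 | 2 | 2 | 2 | 3 | 4 | 4 | 5 | 5 | 5 | 5 | 6
  i=7: 1 | 2 | 2 | 2 | 3 | 4 | 4 | 5 | 5 | 6 | 6 | 7
  i=8: 1 | 2 | 3 | 3 | 4 | 5 | 5 | 6 | 6 | 7 | 7 | 8
  i=9: 1 | 2 | 3 | 4 | 5 | 6 | 6 | 7 | 7 | 8 | 8 | 9
  i=10: 1 | 2 | 3 | 4 | 5 | 6 | 6 | 7 | 8 | 9 | 9 | 10
  i=11: 1 | 2 | 3 | 4 | 5 | 6 | 6 | 7 | 8 | 9 | 10 | 11
  i=12: 1 | 2 | 3 | 4 | 5 | 6 | 7 | 8 | 9 | 10 | 11 | 12

giving w = (2, 12, 6, 8, 1, 5, 10, 3, 4, 9, 11, 7) via Δ²R.

Rothe diagram D(w) (28 cells), 8 SE-corners (essential conditions):

[(2, 11, 1), (4, 1, 0), (4, 5, 1), (4, 7, 2), (7, 4, 2), (7, 7, 4), (7, 9, 5), (11, 7, 6)]


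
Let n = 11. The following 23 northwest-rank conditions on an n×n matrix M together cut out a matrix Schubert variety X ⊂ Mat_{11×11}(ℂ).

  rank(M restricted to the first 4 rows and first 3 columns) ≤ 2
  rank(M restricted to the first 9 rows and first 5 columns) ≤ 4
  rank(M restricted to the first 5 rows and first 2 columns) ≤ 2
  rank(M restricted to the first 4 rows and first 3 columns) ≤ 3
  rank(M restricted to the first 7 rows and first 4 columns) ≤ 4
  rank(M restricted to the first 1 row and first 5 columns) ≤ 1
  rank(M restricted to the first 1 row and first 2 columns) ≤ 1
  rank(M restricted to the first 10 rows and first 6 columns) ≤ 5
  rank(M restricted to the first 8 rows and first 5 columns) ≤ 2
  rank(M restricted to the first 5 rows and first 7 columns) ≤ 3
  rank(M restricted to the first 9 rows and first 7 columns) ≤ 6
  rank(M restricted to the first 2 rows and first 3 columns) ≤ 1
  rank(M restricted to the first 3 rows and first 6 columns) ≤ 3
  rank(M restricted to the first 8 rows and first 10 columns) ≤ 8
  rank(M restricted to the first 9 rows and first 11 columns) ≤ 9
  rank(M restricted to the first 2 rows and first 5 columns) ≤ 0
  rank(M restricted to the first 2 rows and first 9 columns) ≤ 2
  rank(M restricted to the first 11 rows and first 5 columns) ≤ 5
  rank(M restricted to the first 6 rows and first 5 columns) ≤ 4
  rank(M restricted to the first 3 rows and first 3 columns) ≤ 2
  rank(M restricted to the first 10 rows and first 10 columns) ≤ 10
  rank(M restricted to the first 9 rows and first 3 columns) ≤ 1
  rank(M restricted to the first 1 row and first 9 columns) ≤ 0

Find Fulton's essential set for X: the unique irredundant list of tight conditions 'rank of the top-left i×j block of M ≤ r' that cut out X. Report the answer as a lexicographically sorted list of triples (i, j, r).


The tightest implied rank at each (i,j), from the 23 conditions:

  row 1: 0 0 0 0 0 0 0 0 0 1 1
  row 2: 0 0 0 0 0 1 1 1 1 2 2
  row 3: 1 1 1 1 1 2 2 2 2 3 3
  row 4: 1 1 1 2 2 3 3 3 3 4 4
  row 5: 1 1 1 2 2 3 3 4 4 5 5
  row 6: 1 1 1 2 2 3 4 5 5 6 6
  row 7: 1 1 1 2 2 3 4 5 6 7 7
  row 8: 1 1 1 2 2 3 4 5 6 7 8
  row 9: 1 1 1 2 3 4 5 6 7 8 9
  row 10: 1 2 2 3 4 5 6 7 8 9 10
  row 11: 1 2 3 4 5 6 7 8 9 10 11

hence w(1..11) = (10, 6, 1, 4, 8, 7, 9, 11, 5, 2, 3).

ℓ(w)=31; the 5 essential cells (i,j,r):

[(1, 9, 0), (2, 5, 0), (5, 7, 3), (8, 5, 2), (9, 3, 1)]


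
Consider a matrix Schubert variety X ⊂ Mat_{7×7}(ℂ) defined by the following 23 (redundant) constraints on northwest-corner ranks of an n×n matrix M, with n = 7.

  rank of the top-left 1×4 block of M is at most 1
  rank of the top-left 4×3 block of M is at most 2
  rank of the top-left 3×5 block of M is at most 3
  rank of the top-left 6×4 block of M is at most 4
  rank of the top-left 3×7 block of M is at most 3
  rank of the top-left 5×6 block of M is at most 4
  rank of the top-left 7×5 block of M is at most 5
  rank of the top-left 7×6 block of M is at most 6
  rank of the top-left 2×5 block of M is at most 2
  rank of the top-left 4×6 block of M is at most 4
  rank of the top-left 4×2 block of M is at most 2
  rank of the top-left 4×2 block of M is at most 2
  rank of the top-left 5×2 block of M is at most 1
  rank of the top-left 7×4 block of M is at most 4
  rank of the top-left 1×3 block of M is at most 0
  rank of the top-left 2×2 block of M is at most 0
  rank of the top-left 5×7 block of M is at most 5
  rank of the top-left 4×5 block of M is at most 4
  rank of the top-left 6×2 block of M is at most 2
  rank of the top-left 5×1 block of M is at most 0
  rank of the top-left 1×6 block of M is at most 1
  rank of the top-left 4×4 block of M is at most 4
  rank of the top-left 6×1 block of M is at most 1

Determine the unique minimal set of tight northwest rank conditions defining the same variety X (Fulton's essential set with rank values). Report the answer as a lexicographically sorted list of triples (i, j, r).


Propagating the 23 rank bounds to every northwest block:

  0, 0, 0, 1, 1, 1, 1
  0, 0, 1, 2, 2, 2, 2
  0, 1, 2, 3, 3, 3, 3
  0, 1, 2, 3, 4, 4, 4
  0, 1, 2, 3, 4, 4, 5
  1, 2, 3, 4, 5, 5, 6
  1, 2, 3, 4, 5, 6, 7

so w = (4, 3, 2, 5, 7, 1, 6).

Rothe diagram D(w) (9 cells), 4 SE-corners (essential conditions):

[(1, 3, 0), (2, 2, 0), (5, 1, 0), (5, 6, 4)]


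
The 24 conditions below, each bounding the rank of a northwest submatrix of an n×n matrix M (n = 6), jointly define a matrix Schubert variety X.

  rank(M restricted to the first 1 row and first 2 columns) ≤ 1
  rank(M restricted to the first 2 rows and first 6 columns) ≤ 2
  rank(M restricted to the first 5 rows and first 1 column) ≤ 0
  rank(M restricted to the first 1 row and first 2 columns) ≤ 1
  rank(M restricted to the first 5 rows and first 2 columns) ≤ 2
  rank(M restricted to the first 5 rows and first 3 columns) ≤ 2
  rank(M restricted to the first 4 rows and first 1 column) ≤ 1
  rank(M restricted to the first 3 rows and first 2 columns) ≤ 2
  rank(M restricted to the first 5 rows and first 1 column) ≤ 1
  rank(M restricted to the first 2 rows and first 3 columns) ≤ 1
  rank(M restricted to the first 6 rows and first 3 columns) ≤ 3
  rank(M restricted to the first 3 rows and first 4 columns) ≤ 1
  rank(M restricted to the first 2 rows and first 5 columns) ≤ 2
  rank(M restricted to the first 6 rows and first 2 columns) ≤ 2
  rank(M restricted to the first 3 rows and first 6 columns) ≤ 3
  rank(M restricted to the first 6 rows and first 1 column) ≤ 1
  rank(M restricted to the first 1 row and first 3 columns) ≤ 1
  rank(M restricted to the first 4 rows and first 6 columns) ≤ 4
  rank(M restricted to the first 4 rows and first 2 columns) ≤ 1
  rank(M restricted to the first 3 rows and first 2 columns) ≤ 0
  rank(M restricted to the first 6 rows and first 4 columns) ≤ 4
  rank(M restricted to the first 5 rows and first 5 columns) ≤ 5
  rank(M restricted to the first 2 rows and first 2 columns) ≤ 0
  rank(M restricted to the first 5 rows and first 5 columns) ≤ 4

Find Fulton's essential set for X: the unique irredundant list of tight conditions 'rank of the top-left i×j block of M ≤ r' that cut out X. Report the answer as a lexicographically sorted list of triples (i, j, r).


Rank table r_w(6×6) implied by the 24 constraints:

  i=1: 0, 0, 1, 1, 1, 1
  i=2: 0, 0, 1, 1, 2, 2
  i=3: 0, 0, 1, 1, 2, 3
  i=4: 0, 1, 2, 2, 3, 4
  i=5: 0, 1, 2, 3, 4, 5
  i=6: 1, 2, 3, 4, 5, 6

the unique w with this rank table is (3, 5, 6, 2, 4, 1).

Fulton essential set (3 of the 10 Rothe cells):

[(3, 2, 0), (3, 4, 1), (5, 1, 0)]


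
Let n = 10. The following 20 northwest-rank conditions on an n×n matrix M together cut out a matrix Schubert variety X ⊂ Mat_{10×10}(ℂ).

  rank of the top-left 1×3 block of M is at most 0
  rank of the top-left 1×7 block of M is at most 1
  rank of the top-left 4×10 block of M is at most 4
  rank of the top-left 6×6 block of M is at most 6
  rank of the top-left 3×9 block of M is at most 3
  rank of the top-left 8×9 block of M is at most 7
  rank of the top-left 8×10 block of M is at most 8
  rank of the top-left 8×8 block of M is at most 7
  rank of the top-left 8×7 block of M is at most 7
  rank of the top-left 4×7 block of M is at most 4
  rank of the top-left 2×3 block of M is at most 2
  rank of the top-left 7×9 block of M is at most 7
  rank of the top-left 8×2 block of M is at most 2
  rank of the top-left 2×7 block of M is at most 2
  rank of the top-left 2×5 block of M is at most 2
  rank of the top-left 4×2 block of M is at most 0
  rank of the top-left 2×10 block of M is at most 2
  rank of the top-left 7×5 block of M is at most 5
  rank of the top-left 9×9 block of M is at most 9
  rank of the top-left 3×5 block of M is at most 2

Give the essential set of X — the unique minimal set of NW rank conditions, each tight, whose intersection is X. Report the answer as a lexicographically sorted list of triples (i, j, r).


Propagating the 20 rank bounds to every northwest block:

  0, 0, 0, 1, 1, 1, 1, 1, 1, 1
  0, 0, 1, 2, 2, 2, 2, 2, 2, 2
  0, 0, 1, 2, 2, 3, 3, 3, 3, 3
  0, 0, 1, 2, 3, 4, 4, 4, 4, 4
  1, 1, 2, 3, 4, 5, 5, 5, 5, 5
  1, 2, 3, 4, 5, 6, 6, 6, 6, 6
  1, 2, 3, 4, 5, 6, 7, 7, 7, 7
  1, 2, 3, 4, 5, 6, 7, 7, 7, 8
  1, 2, 3, 4, 5, 6, 7, 8, 8, 9
  1, 2, 3, 4, 5, 6, 7, 8, 9, 10

the unique w with this rank table is (4, 3, 6, 5, 1, 2, 7, 10, 8, 9).

|D(w)|=12, |Ess(w)|=4:

[(1, 3, 0), (3, 5, 2), (4, 2, 0), (8, 9, 7)]


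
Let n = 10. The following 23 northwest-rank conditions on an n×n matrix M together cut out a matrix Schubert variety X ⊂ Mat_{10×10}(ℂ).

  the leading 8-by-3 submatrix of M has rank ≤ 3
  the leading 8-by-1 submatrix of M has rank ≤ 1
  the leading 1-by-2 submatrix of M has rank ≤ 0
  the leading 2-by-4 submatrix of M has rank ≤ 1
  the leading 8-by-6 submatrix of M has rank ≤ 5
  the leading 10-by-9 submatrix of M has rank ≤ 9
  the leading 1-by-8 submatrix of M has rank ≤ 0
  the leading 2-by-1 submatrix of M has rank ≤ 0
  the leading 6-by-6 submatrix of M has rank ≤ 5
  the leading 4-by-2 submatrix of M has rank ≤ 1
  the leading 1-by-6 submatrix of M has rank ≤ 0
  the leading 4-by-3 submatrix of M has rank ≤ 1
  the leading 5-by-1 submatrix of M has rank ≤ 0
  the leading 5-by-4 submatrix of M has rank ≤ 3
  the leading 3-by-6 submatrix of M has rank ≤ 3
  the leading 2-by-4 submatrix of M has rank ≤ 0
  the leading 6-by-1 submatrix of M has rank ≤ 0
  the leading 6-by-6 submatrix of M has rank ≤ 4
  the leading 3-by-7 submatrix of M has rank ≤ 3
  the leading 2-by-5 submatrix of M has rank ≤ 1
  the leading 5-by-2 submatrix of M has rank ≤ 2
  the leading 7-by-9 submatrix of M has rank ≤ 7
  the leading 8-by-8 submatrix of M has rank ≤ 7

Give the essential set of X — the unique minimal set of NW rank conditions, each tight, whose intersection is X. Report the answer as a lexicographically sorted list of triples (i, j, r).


Reconstructing r_w from the 23 given conditions:

  0 | 0 | 0 | 0 | 0 | 0 | 0 | 0 | 1 | 1
  0 | 0 | 0 | 0 | 1 | 1 | 1 | 1 | 2 | 2
  0 | 1 | 1 | 1 | 2 | 2 | 2 | 2 | 3 | 3
  0 | 1 | 1 | 2 | 3 | 3 | 3 | 3 | 4 | 4
  0 | 1 | 2 | 3 | 4 | 4 | 4 | 4 | 5 | 5
  0 | 1 | 2 | 3 | 4 | 4 | 5 | 5 | 6 | 6
  1 | 2 | 3 | 4 | 5 | 5 | 6 | 6 | 7 | 7
  1 | 2 | 3 | 4 | 5 | 5 | 6 | 7 | 8 | 8
  1 | 2 | 3 | 4 | 5 | 6 | 7 | 8 | 9 | 9
  1 | 2 | 3 | 4 | 5 | 6 | 7 | 8 | 9 | 10

reading off 1-entries of Δ²R: w = (9, 5, 2, 4, 3, 7, 1, 8, 6, 10).

Fulton essential set (6 of the 19 Rothe cells):

[(1, 8, 0), (2, 4, 0), (4, 3, 1), (6, 1, 0), (6, 6, 4), (8, 6, 5)]


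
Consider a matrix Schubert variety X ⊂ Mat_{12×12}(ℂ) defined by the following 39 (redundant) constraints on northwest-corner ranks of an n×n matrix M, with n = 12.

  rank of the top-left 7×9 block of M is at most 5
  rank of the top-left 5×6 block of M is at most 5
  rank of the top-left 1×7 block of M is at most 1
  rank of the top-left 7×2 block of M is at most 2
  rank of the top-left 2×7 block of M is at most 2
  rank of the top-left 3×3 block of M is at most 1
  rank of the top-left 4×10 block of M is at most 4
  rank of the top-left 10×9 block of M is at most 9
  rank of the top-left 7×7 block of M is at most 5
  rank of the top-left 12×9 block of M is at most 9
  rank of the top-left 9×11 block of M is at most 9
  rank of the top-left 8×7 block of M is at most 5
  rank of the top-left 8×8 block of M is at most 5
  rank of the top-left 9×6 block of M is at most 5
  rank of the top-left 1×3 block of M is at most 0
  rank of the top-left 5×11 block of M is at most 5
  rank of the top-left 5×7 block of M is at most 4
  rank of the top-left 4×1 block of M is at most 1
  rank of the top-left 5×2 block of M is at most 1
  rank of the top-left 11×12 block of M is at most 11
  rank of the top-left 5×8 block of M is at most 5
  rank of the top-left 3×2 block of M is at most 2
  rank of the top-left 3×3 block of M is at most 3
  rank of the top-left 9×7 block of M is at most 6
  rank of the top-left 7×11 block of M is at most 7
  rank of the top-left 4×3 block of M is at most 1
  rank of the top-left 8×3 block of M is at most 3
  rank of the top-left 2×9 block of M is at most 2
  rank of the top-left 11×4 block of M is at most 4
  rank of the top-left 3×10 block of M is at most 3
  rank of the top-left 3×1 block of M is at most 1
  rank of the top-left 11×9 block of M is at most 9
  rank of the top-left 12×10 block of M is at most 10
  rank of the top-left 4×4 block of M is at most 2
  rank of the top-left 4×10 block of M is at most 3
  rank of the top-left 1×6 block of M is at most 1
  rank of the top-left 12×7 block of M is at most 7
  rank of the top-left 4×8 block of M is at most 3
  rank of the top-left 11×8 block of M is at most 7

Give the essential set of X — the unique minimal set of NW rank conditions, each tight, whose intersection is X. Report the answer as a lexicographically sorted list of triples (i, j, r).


Computing R[i][j] = min implied NW-rank bound (n=12, 39 conditions):

  R[1]: 0 0 0 1 1 1 1 1 1 1 1 1
  R[2]: 1 1 1 2 2 2 2 2 2 2 2 2
  R[3]: 1 1 1 2 3 3 3 3 3 3 3 3
  R[4]: 1 1 1 2 3 3 3 3 3 3 4 4
  R[5]: 1 1 2 3 4 4 4 4 4 4 5 5
  R[6]: 1 2 3 4 5 5 5 5 5 5 6 6
  R[7]: 1 2 3 4 5 5 5 5 5 6 7 7
  R[8]: 1 2 3 4 5 5 5 5 6 7 8 8
  R[9]: 1 2 3 4 5 5 6 6 7 8 9 9
  R[10]: 1 2 3 4 5 6 7 7 8 9 10 10
  R[11]: 1 2 3 4 5 6 7 7 8 9 10 11
  R[12]: 1 2 3 4 5 6 7 8 9 10 11 12

second differences of R give the permutation w = (4, 1, 5, 11, 3, 2, 10, 9, 7, 6, 12, 8).

|D(w)|=22, |Ess(w)|=8:

[(1, 3, 0), (4, 3, 1), (4, 10, 3), (5, 2, 1), (7, 9, 5), (8, 8, 5), (9, 6, 5), (11, 8, 7)]
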